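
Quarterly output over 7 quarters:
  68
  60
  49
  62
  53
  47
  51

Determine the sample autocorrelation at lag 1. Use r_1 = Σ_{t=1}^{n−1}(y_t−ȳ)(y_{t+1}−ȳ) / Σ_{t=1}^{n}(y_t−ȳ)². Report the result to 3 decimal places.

Mean ȳ = (68 + 60 + 49 + 62 + 53 + 47 + 51)/7 = 55.7143
Deviations from mean: 12.2857, 4.2857, -6.7143, 6.2857, -2.7143, -8.7143, -4.7143
Numerator Σ_{t=1}^{6}(y_t−ȳ)(y_{t+1}−ȳ) = 29.3469
Denominator Σ(y_t−ȳ)² = 359.4286
r_1 = 29.3469 / 359.4286 = 0.082

0.082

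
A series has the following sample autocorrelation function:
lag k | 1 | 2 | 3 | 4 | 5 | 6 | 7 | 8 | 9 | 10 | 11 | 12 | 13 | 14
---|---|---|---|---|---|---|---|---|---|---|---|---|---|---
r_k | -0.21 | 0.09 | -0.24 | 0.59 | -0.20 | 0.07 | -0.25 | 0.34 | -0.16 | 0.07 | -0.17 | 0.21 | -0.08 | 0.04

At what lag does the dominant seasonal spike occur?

4

The largest autocorrelation is r_4 = 0.59, with weaker echoes at lags 8 (0.34) and 12 (0.21); the remaining lags stay at or below 0.09.
The dominant spike at lag 4 indicates a seasonal period of 4.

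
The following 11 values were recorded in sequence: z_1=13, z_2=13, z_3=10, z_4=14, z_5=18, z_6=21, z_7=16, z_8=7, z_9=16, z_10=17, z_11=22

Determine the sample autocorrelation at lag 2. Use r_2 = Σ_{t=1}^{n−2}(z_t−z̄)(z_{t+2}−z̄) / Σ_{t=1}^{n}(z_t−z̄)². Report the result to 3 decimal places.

-0.311

Mean z̄ = (13 + 13 + 10 + 14 + 18 + 21 + 16 + 7 + 16 + 17 + 22)/11 = 15.1818
Numerator Σ_{t=1}^{9}(z_t−z̄)(z_{t+2}−z̄) = -61.5207
Denominator Σ(z_t−z̄)² = 197.6364
r_2 = -61.5207 / 197.6364 = -0.311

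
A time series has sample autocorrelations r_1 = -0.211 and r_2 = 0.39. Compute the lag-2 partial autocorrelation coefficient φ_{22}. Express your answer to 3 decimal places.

0.362

φ_{22} = (r_2 − r_1²) / (1 − r_1²)
r_1² = (-0.211)² = 0.044521
Numerator = 0.39 − 0.0445 = 0.3455; denominator = 1 − 0.0445 = 0.9555
φ_{22} = 0.3455 / 0.9555 = 0.362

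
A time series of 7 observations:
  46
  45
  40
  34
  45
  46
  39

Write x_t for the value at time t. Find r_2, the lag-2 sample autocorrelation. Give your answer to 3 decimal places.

Mean x̄ = (46 + 45 + 40 + 34 + 45 + 46 + 39)/7 = 42.1429
Deviations from mean: 3.8571, 2.8571, -2.1429, -8.1429, 2.8571, 3.8571, -3.1429
Σ(x_t−x̄)(x_{t+2}−x̄) = (-8.2653) + (-23.2653) + (-6.1224) + (-31.4082) + (-8.9796) = -78.0408
Denominator Σ(x_t−x̄)² = 126.8571
r_2 = -78.0408 / 126.8571 = -0.615

-0.615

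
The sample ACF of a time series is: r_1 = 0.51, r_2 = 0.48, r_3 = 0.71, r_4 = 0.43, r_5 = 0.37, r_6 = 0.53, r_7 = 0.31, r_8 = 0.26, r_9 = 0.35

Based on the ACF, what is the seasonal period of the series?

The largest autocorrelation is r_3 = 0.71, with a weaker echo at lag 6 (0.53); the remaining lags stay at or below 0.51. The elevated value at lag 1 (0.51), dropping to 0.48 at lag 2, reflects decaying short-term dependence rather than seasonality.
The dominant spike at lag 3 indicates a seasonal period of 3.

3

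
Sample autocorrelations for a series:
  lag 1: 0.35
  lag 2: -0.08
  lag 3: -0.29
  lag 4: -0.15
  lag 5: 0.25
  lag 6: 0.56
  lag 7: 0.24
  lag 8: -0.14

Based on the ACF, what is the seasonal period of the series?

The largest autocorrelation is r_6 = 0.56; the remaining lags stay at or below 0.35.
The dominant spike at lag 6 indicates a seasonal period of 6.

6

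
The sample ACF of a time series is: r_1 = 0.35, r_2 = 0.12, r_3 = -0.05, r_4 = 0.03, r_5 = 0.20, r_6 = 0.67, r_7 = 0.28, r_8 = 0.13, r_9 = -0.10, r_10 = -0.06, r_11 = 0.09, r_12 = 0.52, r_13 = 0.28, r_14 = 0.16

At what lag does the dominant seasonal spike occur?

The largest autocorrelation is r_6 = 0.67, with a weaker echo at lag 12 (0.52); the remaining lags stay at or below 0.35. The elevated value at lag 1 (0.35), dropping to 0.12 at lag 2, reflects decaying short-term dependence rather than seasonality.
The dominant spike at lag 6 indicates a seasonal period of 6.

6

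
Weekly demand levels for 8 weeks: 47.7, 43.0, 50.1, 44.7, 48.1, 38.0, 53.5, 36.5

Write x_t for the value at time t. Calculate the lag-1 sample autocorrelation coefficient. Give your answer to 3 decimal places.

Mean x̄ = (47.7 + 43.0 + 50.1 + 44.7 + 48.1 + 38.0 + 53.5 + 36.5)/8 = 45.2000
Deviations from mean: 2.5000, -2.2000, 4.9000, -0.5000, 2.9000, -7.2000, 8.3000, -8.7000
Numerator Σ_{t=1}^{7}(x_t−x̄)(x_{t+1}−x̄) = -173.0300
Denominator Σ(x_t−x̄)² = 240.1800
r_1 = -173.0300 / 240.1800 = -0.720

-0.720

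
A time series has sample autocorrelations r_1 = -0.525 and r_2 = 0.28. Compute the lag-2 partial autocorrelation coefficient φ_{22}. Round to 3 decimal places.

φ_{22} = (r_2 − r_1²) / (1 − r_1²)
r_1² = (-0.525)² = 0.275625
Numerator = 0.28 − 0.2756 = 0.0044; denominator = 1 − 0.2756 = 0.7244
φ_{22} = 0.0044 / 0.7244 = 0.006

0.006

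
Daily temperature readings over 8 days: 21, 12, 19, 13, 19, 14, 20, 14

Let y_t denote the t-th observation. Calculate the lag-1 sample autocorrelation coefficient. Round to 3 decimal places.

Mean ȳ = (21 + 12 + 19 + 13 + 19 + 14 + 20 + 14)/8 = 16.5000
Deviations from mean: 4.5000, -4.5000, 2.5000, -3.5000, 2.5000, -2.5000, 3.5000, -2.5000
Numerator Σ_{t=1}^{7}(y_t−ȳ)(y_{t+1}−ȳ) = -72.7500
Denominator Σ(y_t−ȳ)² = 90.0000
r_1 = -72.7500 / 90.0000 = -0.808

-0.808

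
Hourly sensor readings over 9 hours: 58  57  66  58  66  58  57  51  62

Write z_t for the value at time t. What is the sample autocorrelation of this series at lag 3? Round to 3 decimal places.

Mean z̄ = (58 + 57 + 66 + 58 + 66 + 58 + 57 + 51 + 62)/9 = 59.2222
Numerator Σ_{t=1}^{6}(z_t−z̄)(z_{t+3}−z̄) = -78.2593
Denominator Σ(z_t−z̄)² = 181.5556
r_3 = -78.2593 / 181.5556 = -0.431

-0.431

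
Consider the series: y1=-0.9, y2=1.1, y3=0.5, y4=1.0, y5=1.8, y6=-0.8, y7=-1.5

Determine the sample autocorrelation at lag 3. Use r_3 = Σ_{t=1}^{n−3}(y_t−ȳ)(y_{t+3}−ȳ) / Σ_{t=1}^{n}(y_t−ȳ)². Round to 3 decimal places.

Mean ȳ = (-0.9 + 1.1 + 0.5 + 1.0 + 1.8 − 0.8 − 1.5)/7 = 0.1714
Deviations from mean: -1.0714, 0.9286, 0.3286, 0.8286, 1.6286, -0.9714, -1.6714
Numerator Σ_{t=1}^{4}(y_t−ȳ)(y_{t+3}−ȳ) = -1.0796
Denominator Σ(y_t−ȳ)² = 9.1943
r_3 = -1.0796 / 9.1943 = -0.117

-0.117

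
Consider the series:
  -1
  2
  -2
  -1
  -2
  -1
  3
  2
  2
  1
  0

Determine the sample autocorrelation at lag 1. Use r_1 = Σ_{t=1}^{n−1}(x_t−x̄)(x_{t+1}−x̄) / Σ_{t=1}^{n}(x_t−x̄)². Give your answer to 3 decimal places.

0.243

Mean x̄ = (-1 + 2 − 2 − 1 − 2 − 1 + 3 + 2 + 2 + 1 + 0)/11 = 0.2727
Numerator Σ_{t=1}^{10}(x_t−x̄)(x_{t+1}−x̄) = 7.8347
Denominator Σ(x_t−x̄)² = 32.1818
r_1 = 7.8347 / 32.1818 = 0.243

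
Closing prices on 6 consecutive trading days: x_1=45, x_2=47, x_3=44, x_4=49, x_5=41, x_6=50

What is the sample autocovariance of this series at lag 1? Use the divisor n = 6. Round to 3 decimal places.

Mean x̄ = (45 + 47 + 44 + 49 + 41 + 50)/6 = 46.0000
Deviations: -1.0000, 1.0000, -2.0000, 3.0000, -5.0000, 4.0000
Σ_{t=1}^{5}(x_t−x̄)(x_{t+1}−x̄) = -44.0000
γ_1 = -44.0000 / 6 = -7.333

-7.333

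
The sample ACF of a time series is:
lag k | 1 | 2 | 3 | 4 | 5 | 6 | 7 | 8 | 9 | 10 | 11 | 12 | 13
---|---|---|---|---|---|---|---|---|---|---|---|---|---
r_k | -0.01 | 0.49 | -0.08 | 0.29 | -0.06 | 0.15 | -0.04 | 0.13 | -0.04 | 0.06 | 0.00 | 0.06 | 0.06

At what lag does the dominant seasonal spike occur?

2

The largest autocorrelation is r_2 = 0.49, with weaker echoes at lags 4 (0.29) and 6 (0.15); the remaining lags stay at or below 0.13.
The dominant spike at lag 2 indicates a seasonal period of 2.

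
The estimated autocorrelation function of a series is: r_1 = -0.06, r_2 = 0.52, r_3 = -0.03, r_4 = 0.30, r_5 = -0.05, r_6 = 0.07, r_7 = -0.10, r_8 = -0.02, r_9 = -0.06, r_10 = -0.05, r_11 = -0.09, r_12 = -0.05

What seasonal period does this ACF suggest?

The largest autocorrelation is r_2 = 0.52, with a weaker echo at lag 4 (0.30); the remaining lags stay at or below 0.07.
The dominant spike at lag 2 indicates a seasonal period of 2.

2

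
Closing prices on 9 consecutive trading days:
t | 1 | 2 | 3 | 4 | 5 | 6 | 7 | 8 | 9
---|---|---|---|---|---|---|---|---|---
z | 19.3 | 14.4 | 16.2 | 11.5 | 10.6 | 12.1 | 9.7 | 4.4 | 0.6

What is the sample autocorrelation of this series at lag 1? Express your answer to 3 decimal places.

0.471

Mean z̄ = (19.3 + 14.4 + 16.2 + 11.5 + 10.6 + 12.1 + 9.7 + 4.4 + 0.6)/9 = 10.9778
Numerator Σ_{t=1}^{8}(z_t−z̄)(z_{t+1}−z̄) = 123.6917
Denominator Σ(z_t−z̄)² = 262.5156
r_1 = 123.6917 / 262.5156 = 0.471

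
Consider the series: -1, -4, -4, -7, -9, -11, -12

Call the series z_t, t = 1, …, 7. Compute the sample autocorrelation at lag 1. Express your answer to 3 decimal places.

Mean z̄ = (-1 − 4 − 4 − 7 − 9 − 11 − 12)/7 = -6.8571
Deviations from mean: 5.8571, 2.8571, 2.8571, -0.1429, -2.1429, -4.1429, -5.1429
Σ(z_t−z̄)(z_{t+1}−z̄) = (16.7347) + (8.1633) + (-0.4082) + (0.3061) + (8.8776) + (21.3061) = 54.9796
Denominator Σ(z_t−z̄)² = 98.8571
r_1 = 54.9796 / 98.8571 = 0.556

0.556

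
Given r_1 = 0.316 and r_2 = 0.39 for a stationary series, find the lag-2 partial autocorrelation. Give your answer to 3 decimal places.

φ_{22} = (r_2 − r_1²) / (1 − r_1²)
r_1² = (0.316)² = 0.099856
Numerator = 0.39 − 0.0999 = 0.2901; denominator = 1 − 0.0999 = 0.9001
φ_{22} = 0.2901 / 0.9001 = 0.322

0.322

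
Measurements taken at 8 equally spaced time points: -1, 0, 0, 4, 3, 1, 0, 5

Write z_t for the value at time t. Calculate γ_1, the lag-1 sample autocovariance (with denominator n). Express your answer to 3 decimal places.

Mean z̄ = (-1 + 0 + 0 + 4 + 3 + 1 + 0 + 5)/8 = 1.5000
Deviations: -2.5000, -1.5000, -1.5000, 2.5000, 1.5000, -0.5000, -1.5000, 3.5000
Σ_{t=1}^{7}(z_t−z̄)(z_{t+1}−z̄) = 0.7500
γ_1 = 0.7500 / 8 = 0.094

0.094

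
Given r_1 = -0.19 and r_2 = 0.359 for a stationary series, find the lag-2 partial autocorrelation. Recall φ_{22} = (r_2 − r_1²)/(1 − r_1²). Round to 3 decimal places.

0.335

φ_{22} = (r_2 − r_1²) / (1 − r_1²)
r_1² = (-0.19)² = 0.0361
Numerator = 0.359 − 0.0361 = 0.3229; denominator = 1 − 0.0361 = 0.9639
φ_{22} = 0.3229 / 0.9639 = 0.335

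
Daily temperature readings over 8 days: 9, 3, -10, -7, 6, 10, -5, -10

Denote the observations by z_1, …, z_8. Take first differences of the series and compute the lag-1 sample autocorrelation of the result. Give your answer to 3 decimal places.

First differences Δz: -6, -13, 3, 13, 4, -15, -5
Mean of differences = -2.7143
Numerator Σ(Δz_t−Δz̄)(Δz_{t+1}−Δz̄) = 115.9184
Denominator Σ(Δz_t−Δz̄)² = 597.4286
r_1(Δz) = 115.9184 / 597.4286 = 0.194

0.194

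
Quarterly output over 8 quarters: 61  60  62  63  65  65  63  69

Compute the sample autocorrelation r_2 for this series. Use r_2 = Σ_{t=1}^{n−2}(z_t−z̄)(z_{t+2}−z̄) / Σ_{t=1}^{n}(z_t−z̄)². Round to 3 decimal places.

0.179

Mean z̄ = (61 + 60 + 62 + 63 + 65 + 65 + 63 + 69)/8 = 63.5000
Deviations from mean: -2.5000, -3.5000, -1.5000, -0.5000, 1.5000, 1.5000, -0.5000, 5.5000
Σ(z_t−z̄)(z_{t+2}−z̄) = (3.7500) + (1.7500) + (-2.2500) + (-0.7500) + (-0.7500) + (8.2500) = 10.0000
Denominator Σ(z_t−z̄)² = 56.0000
r_2 = 10.0000 / 56.0000 = 0.179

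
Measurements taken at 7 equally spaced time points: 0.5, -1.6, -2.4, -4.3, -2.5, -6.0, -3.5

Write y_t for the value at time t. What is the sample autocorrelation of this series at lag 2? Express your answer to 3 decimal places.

0.165

Mean ȳ = (0.5 − 1.6 − 2.4 − 4.3 − 2.5 − 6.0 − 3.5)/7 = -2.8286
Deviations from mean: 3.3286, 1.2286, 0.4286, -1.4714, 0.3286, -3.1714, -0.6714
Σ(y_t−ȳ)(y_{t+2}−ȳ) = (1.4265) + (-1.8078) + (0.1408) + (4.6665) + (-0.2206) = 4.2055
Denominator Σ(y_t−ȳ)² = 25.5543
r_2 = 4.2055 / 25.5543 = 0.165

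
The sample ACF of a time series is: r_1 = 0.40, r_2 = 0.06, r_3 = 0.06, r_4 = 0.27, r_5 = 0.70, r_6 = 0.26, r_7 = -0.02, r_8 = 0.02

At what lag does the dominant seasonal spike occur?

5

The largest autocorrelation is r_5 = 0.70; the remaining lags stay at or below 0.40. The elevated value at lag 1 (0.40), dropping to 0.06 at lag 2, reflects decaying short-term dependence rather than seasonality.
The dominant spike at lag 5 indicates a seasonal period of 5.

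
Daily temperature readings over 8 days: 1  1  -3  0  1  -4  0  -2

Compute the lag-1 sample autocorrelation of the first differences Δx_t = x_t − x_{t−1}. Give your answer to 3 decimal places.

-0.611

First differences Δx: 0, -4, 3, 1, -5, 4, -2
Mean of differences = -0.4286
Numerator Σ(Δx_t−Δx̄)(Δx_{t+1}−Δx̄) = -42.6122
Denominator Σ(Δx_t−Δx̄)² = 69.7143
r_1(Δx) = -42.6122 / 69.7143 = -0.611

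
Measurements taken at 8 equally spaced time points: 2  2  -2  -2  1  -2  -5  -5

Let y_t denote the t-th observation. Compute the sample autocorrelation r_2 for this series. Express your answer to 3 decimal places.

Mean ȳ = (2 + 2 − 2 − 2 + 1 − 2 − 5 − 5)/8 = -1.3750
Deviations from mean: 3.3750, 3.3750, -0.6250, -0.6250, 2.3750, -0.6250, -3.6250, -3.6250
Numerator Σ_{t=1}^{6}(y_t−ȳ)(y_{t+2}−ȳ) = -11.6563
Denominator Σ(y_t−ȳ)² = 55.8750
r_2 = -11.6563 / 55.8750 = -0.209

-0.209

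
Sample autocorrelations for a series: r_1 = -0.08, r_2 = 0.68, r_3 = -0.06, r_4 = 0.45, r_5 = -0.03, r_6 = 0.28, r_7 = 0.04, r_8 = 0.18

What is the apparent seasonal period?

The largest autocorrelation is r_2 = 0.68, with weaker echoes at lags 4 (0.45), 6 (0.28) and 8 (0.18); the remaining lags stay at or below 0.04.
The dominant spike at lag 2 indicates a seasonal period of 2.

2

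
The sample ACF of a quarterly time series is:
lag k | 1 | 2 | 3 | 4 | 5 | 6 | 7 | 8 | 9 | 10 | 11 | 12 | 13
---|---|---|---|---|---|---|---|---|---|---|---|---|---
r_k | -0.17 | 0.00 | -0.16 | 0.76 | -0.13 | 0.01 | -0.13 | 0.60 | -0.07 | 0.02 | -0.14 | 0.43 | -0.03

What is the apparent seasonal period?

The largest autocorrelation is r_4 = 0.76, with weaker echoes at lags 8 (0.60) and 12 (0.43); the remaining lags stay at or below 0.02.
The dominant spike at lag 4 indicates a seasonal period of 4.

4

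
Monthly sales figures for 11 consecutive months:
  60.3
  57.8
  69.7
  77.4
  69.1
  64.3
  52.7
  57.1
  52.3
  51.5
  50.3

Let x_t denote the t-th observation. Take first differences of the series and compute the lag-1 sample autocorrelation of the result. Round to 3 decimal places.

0.040

First differences Δx: -2.5, 11.9, 7.7, -8.3, -4.8, -11.6, 4.4, -4.8, -0.8, -1.2
Mean of differences = -1.0000
Numerator Σ(Δx_t−Δx̄)(Δx_{t+1}−Δx̄) = 18.8300
Denominator Σ(Δx_t−Δx̄)² = 468.1200
r_1(Δx) = 18.8300 / 468.1200 = 0.040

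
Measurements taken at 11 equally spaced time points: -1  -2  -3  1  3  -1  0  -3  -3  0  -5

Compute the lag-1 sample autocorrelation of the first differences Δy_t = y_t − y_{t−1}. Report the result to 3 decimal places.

-0.303

First differences Δy: -1, -1, 4, 2, -4, 1, -3, 0, 3, -5
Mean of differences = -0.4000
Numerator Σ(Δy_t−Δȳ)(Δy_{t+1}−Δȳ) = -24.3600
Denominator Σ(Δy_t−Δȳ)² = 80.4000
r_1(Δy) = -24.3600 / 80.4000 = -0.303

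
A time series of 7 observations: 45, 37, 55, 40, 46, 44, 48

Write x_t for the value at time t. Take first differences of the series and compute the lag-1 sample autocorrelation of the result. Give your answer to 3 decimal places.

First differences Δx: -8, 18, -15, 6, -2, 4
Mean of differences = 0.5000
Numerator Σ(Δx_t−Δx̄)(Δx_{t+1}−Δx̄) = -527.7500
Denominator Σ(Δx_t−Δx̄)² = 667.5000
r_1(Δx) = -527.7500 / 667.5000 = -0.791

-0.791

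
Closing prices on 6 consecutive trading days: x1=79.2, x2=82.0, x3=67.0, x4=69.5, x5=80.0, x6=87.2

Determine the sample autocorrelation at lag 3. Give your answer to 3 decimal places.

-0.350

Mean x̄ = (79.2 + 82.0 + 67.0 + 69.5 + 80.0 + 87.2)/6 = 77.4833
Numerator Σ_{t=1}^{3}(x_t−x̄)(x_{t+3}−x̄) = -104.2008
Denominator Σ(x_t−x̄)² = 297.7283
r_3 = -104.2008 / 297.7283 = -0.350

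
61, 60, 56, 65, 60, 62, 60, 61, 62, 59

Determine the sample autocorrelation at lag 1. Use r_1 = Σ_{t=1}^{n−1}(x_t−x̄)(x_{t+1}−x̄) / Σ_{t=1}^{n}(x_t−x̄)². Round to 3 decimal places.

Mean x̄ = (61 + 60 + 56 + 65 + 60 + 62 + 60 + 61 + 62 + 59)/10 = 60.6000
Numerator Σ_{t=1}^{9}(x_t−x̄)(x_{t+1}−x̄) = -23.9600
Denominator Σ(x_t−x̄)² = 48.4000
r_1 = -23.9600 / 48.4000 = -0.495

-0.495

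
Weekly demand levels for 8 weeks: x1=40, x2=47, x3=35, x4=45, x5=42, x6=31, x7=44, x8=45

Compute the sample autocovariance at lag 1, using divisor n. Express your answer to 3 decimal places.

-11.221

Mean x̄ = (40 + 47 + 35 + 45 + 42 + 31 + 44 + 45)/8 = 41.1250
Σ_{t=1}^{7}(x_t−x̄)(x_{t+1}−x̄) = -89.7656
γ_1 = -89.7656 / 8 = -11.221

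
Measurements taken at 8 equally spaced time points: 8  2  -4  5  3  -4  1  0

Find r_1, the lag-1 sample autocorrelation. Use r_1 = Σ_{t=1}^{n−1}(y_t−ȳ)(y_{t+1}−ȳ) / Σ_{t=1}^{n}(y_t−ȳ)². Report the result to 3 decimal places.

Mean ȳ = (8 + 2 − 4 + 5 + 3 − 4 + 1 + 0)/8 = 1.3750
Deviations from mean: 6.6250, 0.6250, -5.3750, 3.6250, 1.6250, -5.3750, -0.3750, -1.3750
Numerator Σ_{t=1}^{7}(y_t−ȳ)(y_{t+1}−ȳ) = -19.0156
Denominator Σ(y_t−ȳ)² = 119.8750
r_1 = -19.0156 / 119.8750 = -0.159

-0.159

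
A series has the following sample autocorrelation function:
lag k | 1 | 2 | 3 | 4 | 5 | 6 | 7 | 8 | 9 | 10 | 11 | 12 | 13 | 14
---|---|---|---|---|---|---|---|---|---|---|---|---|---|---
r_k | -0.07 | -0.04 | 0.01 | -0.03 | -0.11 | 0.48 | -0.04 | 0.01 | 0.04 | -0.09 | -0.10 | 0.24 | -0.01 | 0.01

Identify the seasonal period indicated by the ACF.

The largest autocorrelation is r_6 = 0.48, with a weaker echo at lag 12 (0.24); the remaining lags stay at or below 0.04.
The dominant spike at lag 6 indicates a seasonal period of 6.

6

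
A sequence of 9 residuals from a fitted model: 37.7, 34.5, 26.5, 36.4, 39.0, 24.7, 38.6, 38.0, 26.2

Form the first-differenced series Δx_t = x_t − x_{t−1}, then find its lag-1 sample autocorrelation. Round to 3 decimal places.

-0.375

First differences Δx: -3.2, -8.0, 9.9, 2.6, -14.3, 13.9, -0.6, -11.8
Mean of differences = -1.4375
Numerator Σ(Δx_t−Δx̄)(Δx_{t+1}−Δx̄) = -262.1052
Denominator Σ(Δx_t−Δx̄)² = 699.7788
r_1(Δx) = -262.1052 / 699.7788 = -0.375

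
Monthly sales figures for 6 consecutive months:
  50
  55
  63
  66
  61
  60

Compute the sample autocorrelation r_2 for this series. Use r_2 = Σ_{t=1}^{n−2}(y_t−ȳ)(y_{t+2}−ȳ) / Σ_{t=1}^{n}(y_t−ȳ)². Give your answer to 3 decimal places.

Mean ȳ = (50 + 55 + 63 + 66 + 61 + 60)/6 = 59.1667
Σ(y_t−ȳ)(y_{t+2}−ȳ) = (-35.1389) + (-28.4722) + (7.0278) + (5.6944) = -50.8889
Denominator Σ(y_t−ȳ)² = 166.8333
r_2 = -50.8889 / 166.8333 = -0.305

-0.305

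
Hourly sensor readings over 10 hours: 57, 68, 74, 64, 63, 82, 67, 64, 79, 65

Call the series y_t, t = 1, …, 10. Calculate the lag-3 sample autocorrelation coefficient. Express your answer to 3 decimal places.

Mean ȳ = (57 + 68 + 74 + 64 + 63 + 82 + 67 + 64 + 79 + 65)/10 = 68.3000
Numerator Σ_{t=1}^{7}(y_t−ȳ)(y_{t+3}−ȳ) = 307.5300
Denominator Σ(y_t−ȳ)² = 540.1000
r_3 = 307.5300 / 540.1000 = 0.569

0.569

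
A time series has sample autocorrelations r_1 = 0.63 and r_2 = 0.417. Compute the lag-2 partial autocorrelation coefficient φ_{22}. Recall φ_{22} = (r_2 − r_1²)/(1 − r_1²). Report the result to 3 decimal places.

0.033

φ_{22} = (r_2 − r_1²) / (1 − r_1²)
r_1² = (0.63)² = 0.3969
Numerator = 0.417 − 0.3969 = 0.0201; denominator = 1 − 0.3969 = 0.6031
φ_{22} = 0.0201 / 0.6031 = 0.033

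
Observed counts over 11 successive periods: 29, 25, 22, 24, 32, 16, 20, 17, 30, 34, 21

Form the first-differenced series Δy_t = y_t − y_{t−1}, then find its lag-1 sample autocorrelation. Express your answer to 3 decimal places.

-0.297

First differences Δy: -4, -3, 2, 8, -16, 4, -3, 13, 4, -13
Mean of differences = -0.8000
Numerator Σ(Δy_t−Δȳ)(Δy_{t+1}−Δȳ) = -214.4400
Denominator Σ(Δy_t−Δȳ)² = 721.6000
r_1(Δy) = -214.4400 / 721.6000 = -0.297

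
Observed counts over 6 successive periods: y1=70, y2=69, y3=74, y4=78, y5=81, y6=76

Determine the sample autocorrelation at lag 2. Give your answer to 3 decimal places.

Mean ȳ = (70 + 69 + 74 + 78 + 81 + 76)/6 = 74.6667
Deviations from mean: -4.6667, -5.6667, -0.6667, 3.3333, 6.3333, 1.3333
Σ(y_t−ȳ)(y_{t+2}−ȳ) = (3.1111) + (-18.8889) + (-4.2222) + (4.4444) = -15.5556
Denominator Σ(y_t−ȳ)² = 107.3333
r_2 = -15.5556 / 107.3333 = -0.145

-0.145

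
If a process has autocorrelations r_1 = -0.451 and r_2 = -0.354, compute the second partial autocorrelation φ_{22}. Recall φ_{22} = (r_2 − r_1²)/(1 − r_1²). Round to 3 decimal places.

-0.700

φ_{22} = (r_2 − r_1²) / (1 − r_1²)
r_1² = (-0.451)² = 0.203401
Numerator = -0.354 − 0.2034 = -0.5574; denominator = 1 − 0.2034 = 0.7966
φ_{22} = -0.5574 / 0.7966 = -0.700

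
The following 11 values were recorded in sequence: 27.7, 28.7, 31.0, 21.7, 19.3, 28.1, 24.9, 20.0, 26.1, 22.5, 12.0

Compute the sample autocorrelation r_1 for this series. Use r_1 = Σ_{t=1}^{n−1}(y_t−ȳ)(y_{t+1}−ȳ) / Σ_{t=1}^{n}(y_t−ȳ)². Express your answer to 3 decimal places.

Mean ȳ = (27.7 + 28.7 + 31.0 + 21.7 + 19.3 + 28.1 + 24.9 + 20.0 + 26.1 + 22.5 + 12.0)/11 = 23.8182
Numerator Σ_{t=1}^{10}(y_t−ȳ)(y_{t+1}−ȳ) = 33.3824
Denominator Σ(y_t−ȳ)² = 296.0764
r_1 = 33.3824 / 296.0764 = 0.113

0.113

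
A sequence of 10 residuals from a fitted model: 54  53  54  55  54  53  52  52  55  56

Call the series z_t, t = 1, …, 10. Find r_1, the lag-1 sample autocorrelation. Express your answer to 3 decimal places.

0.331

Mean z̄ = (54 + 53 + 54 + 55 + 54 + 53 + 52 + 52 + 55 + 56)/10 = 53.8000
Numerator Σ_{t=1}^{9}(z_t−z̄)(z_{t+1}−z̄) = 5.1600
Denominator Σ(z_t−z̄)² = 15.6000
r_1 = 5.1600 / 15.6000 = 0.331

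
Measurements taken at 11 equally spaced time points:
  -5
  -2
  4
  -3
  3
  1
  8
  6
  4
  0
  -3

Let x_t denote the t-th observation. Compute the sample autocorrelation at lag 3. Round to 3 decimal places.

Mean x̄ = (-5 − 2 + 4 − 3 + 3 + 1 + 8 + 6 + 4 + 0 − 3)/11 = 1.1818
Numerator Σ_{t=1}^{8}(x_t−x̄)(x_{t+3}−x̄) = -28.9174
Denominator Σ(x_t−x̄)² = 173.6364
r_3 = -28.9174 / 173.6364 = -0.167

-0.167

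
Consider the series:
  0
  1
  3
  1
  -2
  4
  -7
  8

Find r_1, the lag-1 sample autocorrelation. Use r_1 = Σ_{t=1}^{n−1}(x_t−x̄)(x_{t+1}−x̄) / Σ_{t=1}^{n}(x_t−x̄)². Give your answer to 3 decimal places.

-0.654

Mean x̄ = (0 + 1 + 3 + 1 − 2 + 4 − 7 + 8)/8 = 1.0000
Deviations from mean: -1.0000, 0.0000, 2.0000, 0.0000, -3.0000, 3.0000, -8.0000, 7.0000
Σ(x_t−x̄)(x_{t+1}−x̄) = (0.0000) + (0.0000) + (0.0000) + (0.0000) + (-9.0000) + (-24.0000) + (-56.0000) = -89.0000
Denominator Σ(x_t−x̄)² = 136.0000
r_1 = -89.0000 / 136.0000 = -0.654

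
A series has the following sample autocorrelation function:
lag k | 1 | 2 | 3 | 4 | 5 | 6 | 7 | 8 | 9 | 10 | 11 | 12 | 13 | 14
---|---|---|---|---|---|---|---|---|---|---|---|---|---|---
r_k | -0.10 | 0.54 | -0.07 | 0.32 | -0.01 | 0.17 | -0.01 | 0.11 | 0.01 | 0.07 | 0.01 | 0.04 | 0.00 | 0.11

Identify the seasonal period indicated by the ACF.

2

The largest autocorrelation is r_2 = 0.54, with weaker echoes at lags 4 (0.32) and 6 (0.17); the remaining lags stay at or below 0.11.
The dominant spike at lag 2 indicates a seasonal period of 2.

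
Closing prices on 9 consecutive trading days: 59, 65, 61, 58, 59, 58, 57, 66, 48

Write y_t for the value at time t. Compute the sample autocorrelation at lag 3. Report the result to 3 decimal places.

Mean ȳ = (59 + 65 + 61 + 58 + 59 + 58 + 57 + 66 + 48)/9 = 59.0000
Numerator Σ_{t=1}^{6}(y_t−ȳ)(y_{t+3}−ȳ) = 11.0000
Denominator Σ(y_t−ȳ)² = 216.0000
r_3 = 11.0000 / 216.0000 = 0.051

0.051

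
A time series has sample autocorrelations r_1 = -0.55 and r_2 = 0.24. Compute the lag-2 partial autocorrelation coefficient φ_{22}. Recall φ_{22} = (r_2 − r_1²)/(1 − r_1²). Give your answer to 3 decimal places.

φ_{22} = (r_2 − r_1²) / (1 − r_1²)
r_1² = (-0.55)² = 0.3025
Numerator = 0.24 − 0.3025 = -0.0625; denominator = 1 − 0.3025 = 0.6975
φ_{22} = -0.0625 / 0.6975 = -0.090

-0.090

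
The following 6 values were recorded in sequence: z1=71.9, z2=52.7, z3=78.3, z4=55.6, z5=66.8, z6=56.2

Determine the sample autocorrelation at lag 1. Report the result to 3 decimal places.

-0.784

Mean z̄ = (71.9 + 52.7 + 78.3 + 55.6 + 66.8 + 56.2)/6 = 63.5833
Numerator Σ_{t=1}^{5}(z_t−z̄)(z_{t+1}−z̄) = -417.5969
Denominator Σ(z_t−z̄)² = 532.7883
r_1 = -417.5969 / 532.7883 = -0.784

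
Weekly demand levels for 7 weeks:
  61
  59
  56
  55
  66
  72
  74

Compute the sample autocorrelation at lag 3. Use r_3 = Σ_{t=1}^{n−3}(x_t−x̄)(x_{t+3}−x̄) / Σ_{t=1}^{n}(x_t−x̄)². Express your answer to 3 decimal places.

Mean x̄ = (61 + 59 + 56 + 55 + 66 + 72 + 74)/7 = 63.2857
Σ(x_t−x̄)(x_{t+3}−x̄) = (18.9388) + (-11.6327) + (-63.4898) + (-88.7755) = -144.9592
Denominator Σ(x_t−x̄)² = 343.4286
r_3 = -144.9592 / 343.4286 = -0.422

-0.422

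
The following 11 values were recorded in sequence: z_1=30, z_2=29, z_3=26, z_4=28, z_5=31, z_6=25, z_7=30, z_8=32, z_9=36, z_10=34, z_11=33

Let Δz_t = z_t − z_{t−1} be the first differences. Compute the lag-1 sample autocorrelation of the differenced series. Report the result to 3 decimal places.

First differences Δz: -1, -3, 2, 3, -6, 5, 2, 4, -2, -1
Mean of differences = 0.3000
Numerator Σ(Δz_t−Δz̄)(Δz_{t+1}−Δz̄) = -34.5900
Denominator Σ(Δz_t−Δz̄)² = 108.1000
r_1(Δz) = -34.5900 / 108.1000 = -0.320

-0.320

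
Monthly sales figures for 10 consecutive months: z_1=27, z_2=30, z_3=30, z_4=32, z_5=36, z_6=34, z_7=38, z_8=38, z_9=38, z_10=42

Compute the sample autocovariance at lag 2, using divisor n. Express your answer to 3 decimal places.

Mean z̄ = (27 + 30 + 30 + 32 + 36 + 34 + 38 + 38 + 38 + 42)/10 = 34.5000
Σ_{t=1}^{8}(z_t−z̄)(z_{t+2}−z̄) = 81.5000
γ_2 = 81.5000 / 10 = 8.150

8.150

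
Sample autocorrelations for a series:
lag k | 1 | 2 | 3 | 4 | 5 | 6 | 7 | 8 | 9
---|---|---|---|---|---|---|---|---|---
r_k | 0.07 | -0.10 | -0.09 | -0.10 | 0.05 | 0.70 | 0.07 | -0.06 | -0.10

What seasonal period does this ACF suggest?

The largest autocorrelation is r_6 = 0.70; the remaining lags stay at or below 0.07.
The dominant spike at lag 6 indicates a seasonal period of 6.

6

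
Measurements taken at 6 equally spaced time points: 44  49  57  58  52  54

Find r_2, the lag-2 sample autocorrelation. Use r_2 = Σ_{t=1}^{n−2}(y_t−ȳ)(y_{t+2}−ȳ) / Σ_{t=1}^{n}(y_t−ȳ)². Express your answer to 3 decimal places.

Mean ȳ = (44 + 49 + 57 + 58 + 52 + 54)/6 = 52.3333
Σ(y_t−ȳ)(y_{t+2}−ȳ) = (-38.8889) + (-18.8889) + (-1.5556) + (9.4444) = -49.8889
Denominator Σ(y_t−ȳ)² = 137.3333
r_2 = -49.8889 / 137.3333 = -0.363

-0.363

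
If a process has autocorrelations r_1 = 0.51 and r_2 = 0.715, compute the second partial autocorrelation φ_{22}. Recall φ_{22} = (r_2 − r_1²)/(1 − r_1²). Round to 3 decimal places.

0.615

φ_{22} = (r_2 − r_1²) / (1 − r_1²)
r_1² = (0.51)² = 0.2601
Numerator = 0.715 − 0.2601 = 0.4549; denominator = 1 − 0.2601 = 0.7399
φ_{22} = 0.4549 / 0.7399 = 0.615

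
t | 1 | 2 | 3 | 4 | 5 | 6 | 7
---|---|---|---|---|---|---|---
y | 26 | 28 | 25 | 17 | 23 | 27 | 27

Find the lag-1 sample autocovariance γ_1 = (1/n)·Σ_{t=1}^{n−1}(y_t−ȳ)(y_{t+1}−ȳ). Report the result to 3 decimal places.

2.499

Mean ȳ = (26 + 28 + 25 + 17 + 23 + 27 + 27)/7 = 24.7143
Σ_{t=1}^{6}(y_t−ȳ)(y_{t+1}−ȳ) = 17.4898
γ_1 = 17.4898 / 7 = 2.499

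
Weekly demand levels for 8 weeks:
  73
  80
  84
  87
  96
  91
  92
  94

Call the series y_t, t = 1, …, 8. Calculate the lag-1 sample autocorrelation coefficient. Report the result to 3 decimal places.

0.492

Mean ȳ = (73 + 80 + 84 + 87 + 96 + 91 + 92 + 94)/8 = 87.1250
Deviations from mean: -14.1250, -7.1250, -3.1250, -0.1250, 8.8750, 3.8750, 4.8750, 6.8750
Σ(y_t−ȳ)(y_{t+1}−ȳ) = (100.6406) + (22.2656) + (0.3906) + (-1.1094) + (34.3906) + (18.8906) + (33.5156) = 208.9844
Denominator Σ(y_t−ȳ)² = 424.8750
r_1 = 208.9844 / 424.8750 = 0.492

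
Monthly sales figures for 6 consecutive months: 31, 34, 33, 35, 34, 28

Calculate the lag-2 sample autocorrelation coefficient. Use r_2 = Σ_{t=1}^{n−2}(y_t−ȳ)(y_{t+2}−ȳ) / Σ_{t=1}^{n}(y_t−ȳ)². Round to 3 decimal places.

-0.224

Mean ȳ = (31 + 34 + 33 + 35 + 34 + 28)/6 = 32.5000
Deviations from mean: -1.5000, 1.5000, 0.5000, 2.5000, 1.5000, -4.5000
Σ(y_t−ȳ)(y_{t+2}−ȳ) = (-0.7500) + (3.7500) + (0.7500) + (-11.2500) = -7.5000
Denominator Σ(y_t−ȳ)² = 33.5000
r_2 = -7.5000 / 33.5000 = -0.224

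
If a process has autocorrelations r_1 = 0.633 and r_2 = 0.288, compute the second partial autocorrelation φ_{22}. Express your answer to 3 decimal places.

-0.188

φ_{22} = (r_2 − r_1²) / (1 − r_1²)
r_1² = (0.633)² = 0.400689
Numerator = 0.288 − 0.4007 = -0.1127; denominator = 1 − 0.4007 = 0.5993
φ_{22} = -0.1127 / 0.5993 = -0.188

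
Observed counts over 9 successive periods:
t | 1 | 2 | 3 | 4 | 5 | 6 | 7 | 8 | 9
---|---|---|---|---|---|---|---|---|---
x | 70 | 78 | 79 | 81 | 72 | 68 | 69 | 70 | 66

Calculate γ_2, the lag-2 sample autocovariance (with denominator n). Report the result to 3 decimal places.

2.709

Mean x̄ = (70 + 78 + 79 + 81 + 72 + 68 + 69 + 70 + 66)/9 = 72.5556
Σ_{t=1}^{7}(x_t−x̄)(x_{t+2}−x̄) = 24.3827
γ_2 = 24.3827 / 9 = 2.709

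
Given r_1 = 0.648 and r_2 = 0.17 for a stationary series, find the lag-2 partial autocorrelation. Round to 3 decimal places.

φ_{22} = (r_2 − r_1²) / (1 − r_1²)
r_1² = (0.648)² = 0.419904
Numerator = 0.17 − 0.4199 = -0.2499; denominator = 1 − 0.4199 = 0.5801
φ_{22} = -0.2499 / 0.5801 = -0.431

-0.431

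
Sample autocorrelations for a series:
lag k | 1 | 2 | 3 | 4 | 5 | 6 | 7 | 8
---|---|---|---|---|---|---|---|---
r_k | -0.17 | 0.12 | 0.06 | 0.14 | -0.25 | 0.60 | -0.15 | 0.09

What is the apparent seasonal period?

6

The largest autocorrelation is r_6 = 0.60; the remaining lags stay at or below 0.14.
The dominant spike at lag 6 indicates a seasonal period of 6.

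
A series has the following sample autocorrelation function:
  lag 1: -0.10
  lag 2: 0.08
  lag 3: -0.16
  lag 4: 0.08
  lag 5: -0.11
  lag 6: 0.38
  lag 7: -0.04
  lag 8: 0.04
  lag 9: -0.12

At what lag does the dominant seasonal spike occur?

6

The largest autocorrelation is r_6 = 0.38; the remaining lags stay at or below 0.08.
The dominant spike at lag 6 indicates a seasonal period of 6.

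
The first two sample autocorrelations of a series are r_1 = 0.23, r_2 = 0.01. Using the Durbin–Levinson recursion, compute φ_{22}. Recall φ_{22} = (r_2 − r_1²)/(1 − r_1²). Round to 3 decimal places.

-0.045

φ_{22} = (r_2 − r_1²) / (1 − r_1²)
r_1² = (0.23)² = 0.0529
Numerator = 0.01 − 0.0529 = -0.0429; denominator = 1 − 0.0529 = 0.9471
φ_{22} = -0.0429 / 0.9471 = -0.045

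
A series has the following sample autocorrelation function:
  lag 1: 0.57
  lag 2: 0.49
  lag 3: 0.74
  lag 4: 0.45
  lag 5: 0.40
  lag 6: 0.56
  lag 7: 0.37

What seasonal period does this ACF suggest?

3

The largest autocorrelation is r_3 = 0.74; the remaining lags stay at or below 0.57. The elevated value at lag 1 (0.57), dropping to 0.49 at lag 2, reflects decaying short-term dependence rather than seasonality.
The dominant spike at lag 3 indicates a seasonal period of 3.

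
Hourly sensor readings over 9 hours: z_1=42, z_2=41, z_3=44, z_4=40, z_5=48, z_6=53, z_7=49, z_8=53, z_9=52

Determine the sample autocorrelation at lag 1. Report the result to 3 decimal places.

Mean z̄ = (42 + 41 + 44 + 40 + 48 + 53 + 49 + 53 + 52)/9 = 46.8889
Numerator Σ_{t=1}^{8}(z_t−z̄)(z_{t+1}−z̄) = 121.8765
Denominator Σ(z_t−z̄)² = 220.8889
r_1 = 121.8765 / 220.8889 = 0.552

0.552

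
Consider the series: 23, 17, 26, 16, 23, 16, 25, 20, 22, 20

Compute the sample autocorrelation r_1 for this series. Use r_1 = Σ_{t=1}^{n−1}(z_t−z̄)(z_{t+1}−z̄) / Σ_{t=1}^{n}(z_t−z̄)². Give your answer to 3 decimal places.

Mean z̄ = (23 + 17 + 26 + 16 + 23 + 16 + 25 + 20 + 22 + 20)/10 = 20.8000
Numerator Σ_{t=1}^{9}(z_t−z̄)(z_{t+1}−z̄) = -99.6400
Denominator Σ(z_t−z̄)² = 117.6000
r_1 = -99.6400 / 117.6000 = -0.847

-0.847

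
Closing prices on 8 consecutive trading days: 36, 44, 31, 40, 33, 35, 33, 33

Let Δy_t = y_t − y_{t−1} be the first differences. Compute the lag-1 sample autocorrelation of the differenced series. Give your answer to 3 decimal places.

-0.830

First differences Δy: 8, -13, 9, -7, 2, -2, 0
Mean of differences = -0.4286
Numerator Σ(Δy_t−Δȳ)(Δy_{t+1}−Δȳ) = -306.8980
Denominator Σ(Δy_t−Δȳ)² = 369.7143
r_1(Δy) = -306.8980 / 369.7143 = -0.830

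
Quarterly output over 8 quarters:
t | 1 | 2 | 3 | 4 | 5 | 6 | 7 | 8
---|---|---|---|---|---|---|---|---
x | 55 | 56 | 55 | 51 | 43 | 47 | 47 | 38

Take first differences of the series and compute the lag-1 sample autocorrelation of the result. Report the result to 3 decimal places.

-0.180

First differences Δx: 1, -1, -4, -8, 4, 0, -9
Mean of differences = -2.4286
Numerator Σ(Δx_t−Δx̄)(Δx_{t+1}−Δx̄) = -24.7551
Denominator Σ(Δx_t−Δx̄)² = 137.7143
r_1(Δx) = -24.7551 / 137.7143 = -0.180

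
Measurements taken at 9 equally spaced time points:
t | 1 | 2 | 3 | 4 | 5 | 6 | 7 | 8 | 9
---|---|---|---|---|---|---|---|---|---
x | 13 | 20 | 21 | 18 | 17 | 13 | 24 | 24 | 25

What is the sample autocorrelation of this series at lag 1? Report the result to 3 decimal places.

0.187

Mean x̄ = (13 + 20 + 21 + 18 + 17 + 13 + 24 + 24 + 25)/9 = 19.4444
Numerator Σ_{t=1}^{8}(x_t−x̄)(x_{t+1}−x̄) = 31.0247
Denominator Σ(x_t−x̄)² = 166.2222
r_1 = 31.0247 / 166.2222 = 0.187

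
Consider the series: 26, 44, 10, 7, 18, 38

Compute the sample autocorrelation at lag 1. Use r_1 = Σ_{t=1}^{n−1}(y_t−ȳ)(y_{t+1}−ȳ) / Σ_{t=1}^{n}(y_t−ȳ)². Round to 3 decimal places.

Mean ȳ = (26 + 44 + 10 + 7 + 18 + 38)/6 = 23.8333
Deviations from mean: 2.1667, 20.1667, -13.8333, -16.8333, -5.8333, 14.1667
Numerator Σ_{t=1}^{5}(y_t−ȳ)(y_{t+1}−ȳ) = 13.1389
Denominator Σ(y_t−ȳ)² = 1120.8333
r_1 = 13.1389 / 1120.8333 = 0.012

0.012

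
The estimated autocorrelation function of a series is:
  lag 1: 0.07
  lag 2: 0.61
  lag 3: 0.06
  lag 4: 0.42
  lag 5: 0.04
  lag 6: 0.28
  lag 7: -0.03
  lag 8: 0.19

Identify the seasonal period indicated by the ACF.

The largest autocorrelation is r_2 = 0.61, with weaker echoes at lags 4 (0.42), 6 (0.28) and 8 (0.19); the remaining lags stay at or below 0.07.
The dominant spike at lag 2 indicates a seasonal period of 2.

2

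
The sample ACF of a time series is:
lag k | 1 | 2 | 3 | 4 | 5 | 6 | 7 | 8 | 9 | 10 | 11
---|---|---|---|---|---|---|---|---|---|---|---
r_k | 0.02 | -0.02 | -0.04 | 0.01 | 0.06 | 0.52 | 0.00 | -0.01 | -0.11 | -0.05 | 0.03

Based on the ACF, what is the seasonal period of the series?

6

The largest autocorrelation is r_6 = 0.52; the remaining lags stay at or below 0.06.
The dominant spike at lag 6 indicates a seasonal period of 6.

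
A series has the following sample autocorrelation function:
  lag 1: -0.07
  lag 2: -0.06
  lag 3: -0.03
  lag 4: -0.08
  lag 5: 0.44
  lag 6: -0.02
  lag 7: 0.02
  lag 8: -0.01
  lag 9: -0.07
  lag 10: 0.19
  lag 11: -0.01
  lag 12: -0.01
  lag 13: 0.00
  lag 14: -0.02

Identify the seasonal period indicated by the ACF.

5

The largest autocorrelation is r_5 = 0.44, with a weaker echo at lag 10 (0.19); the remaining lags stay at or below 0.02.
The dominant spike at lag 5 indicates a seasonal period of 5.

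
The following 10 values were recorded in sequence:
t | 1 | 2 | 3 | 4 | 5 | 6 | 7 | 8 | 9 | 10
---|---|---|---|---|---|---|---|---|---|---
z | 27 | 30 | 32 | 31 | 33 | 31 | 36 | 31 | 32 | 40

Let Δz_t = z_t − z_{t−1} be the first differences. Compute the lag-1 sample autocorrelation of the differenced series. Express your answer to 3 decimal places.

-0.330

First differences Δz: 3, 2, -1, 2, -2, 5, -5, 1, 8
Mean of differences = 1.4444
Numerator Σ(Δz_t−Δz̄)(Δz_{t+1}−Δz̄) = -38.9753
Denominator Σ(Δz_t−Δz̄)² = 118.2222
r_1(Δz) = -38.9753 / 118.2222 = -0.330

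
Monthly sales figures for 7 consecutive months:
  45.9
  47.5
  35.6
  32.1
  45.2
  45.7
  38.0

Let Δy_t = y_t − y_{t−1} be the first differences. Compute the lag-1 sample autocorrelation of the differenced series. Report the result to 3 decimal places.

First differences Δy: 1.6, -11.9, -3.5, 13.1, 0.5, -7.7
Mean of differences = -1.3167
Numerator Σ(Δy_t−Δȳ)(Δy_{t+1}−Δȳ) = -24.6436
Denominator Σ(Δy_t−Δȳ)² = 377.1683
r_1(Δy) = -24.6436 / 377.1683 = -0.065

-0.065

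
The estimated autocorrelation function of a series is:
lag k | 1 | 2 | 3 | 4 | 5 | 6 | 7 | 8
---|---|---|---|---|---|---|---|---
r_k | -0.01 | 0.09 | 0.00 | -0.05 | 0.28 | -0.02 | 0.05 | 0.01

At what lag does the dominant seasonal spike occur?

5

The largest autocorrelation is r_5 = 0.28; the remaining lags stay at or below 0.09.
The dominant spike at lag 5 indicates a seasonal period of 5.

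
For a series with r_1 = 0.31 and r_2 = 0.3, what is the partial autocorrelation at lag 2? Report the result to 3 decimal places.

φ_{22} = (r_2 − r_1²) / (1 − r_1²)
r_1² = (0.31)² = 0.0961
Numerator = 0.3 − 0.0961 = 0.2039; denominator = 1 − 0.0961 = 0.9039
φ_{22} = 0.2039 / 0.9039 = 0.226

0.226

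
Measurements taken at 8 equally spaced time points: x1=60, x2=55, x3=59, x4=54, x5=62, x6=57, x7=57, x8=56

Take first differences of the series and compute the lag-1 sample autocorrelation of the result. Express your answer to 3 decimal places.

-0.775

First differences Δx: -5, 4, -5, 8, -5, 0, -1
Mean of differences = -0.5714
Numerator Σ(Δx_t−Δx̄)(Δx_{t+1}−Δx̄) = -119.1837
Denominator Σ(Δx_t−Δx̄)² = 153.7143
r_1(Δx) = -119.1837 / 153.7143 = -0.775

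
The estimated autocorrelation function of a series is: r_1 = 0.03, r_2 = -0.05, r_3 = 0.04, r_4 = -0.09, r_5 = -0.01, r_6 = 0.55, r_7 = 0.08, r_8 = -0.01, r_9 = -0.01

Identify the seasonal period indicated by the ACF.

The largest autocorrelation is r_6 = 0.55; the remaining lags stay at or below 0.08.
The dominant spike at lag 6 indicates a seasonal period of 6.

6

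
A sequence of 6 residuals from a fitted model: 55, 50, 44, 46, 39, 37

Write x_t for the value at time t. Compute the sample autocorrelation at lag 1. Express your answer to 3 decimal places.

0.380

Mean x̄ = (55 + 50 + 44 + 46 + 39 + 37)/6 = 45.1667
Σ(x_t−x̄)(x_{t+1}−x̄) = (47.5278) + (-5.6389) + (-0.9722) + (-5.1389) + (50.3611) = 86.1389
Denominator Σ(x_t−x̄)² = 226.8333
r_1 = 86.1389 / 226.8333 = 0.380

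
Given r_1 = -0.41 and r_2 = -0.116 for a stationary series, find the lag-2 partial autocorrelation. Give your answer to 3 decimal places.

-0.342

φ_{22} = (r_2 − r_1²) / (1 − r_1²)
r_1² = (-0.41)² = 0.1681
Numerator = -0.116 − 0.1681 = -0.2841; denominator = 1 − 0.1681 = 0.8319
φ_{22} = -0.2841 / 0.8319 = -0.342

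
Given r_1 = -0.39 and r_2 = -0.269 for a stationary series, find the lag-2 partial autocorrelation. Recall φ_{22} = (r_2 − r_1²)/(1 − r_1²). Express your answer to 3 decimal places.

-0.497

φ_{22} = (r_2 − r_1²) / (1 − r_1²)
r_1² = (-0.39)² = 0.1521
Numerator = -0.269 − 0.1521 = -0.4211; denominator = 1 − 0.1521 = 0.8479
φ_{22} = -0.4211 / 0.8479 = -0.497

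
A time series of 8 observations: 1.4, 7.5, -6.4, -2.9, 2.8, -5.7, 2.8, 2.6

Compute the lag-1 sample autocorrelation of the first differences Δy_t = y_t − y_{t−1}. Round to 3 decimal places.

-0.560

First differences Δy: 6.1, -13.9, 3.5, 5.7, -8.5, 8.5, -0.2
Mean of differences = 0.1714
Numerator Σ(Δy_t−Δȳ)(Δy_{t+1}−Δȳ) = -235.1137
Denominator Σ(Δy_t−Δȳ)² = 419.4943
r_1(Δy) = -235.1137 / 419.4943 = -0.560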